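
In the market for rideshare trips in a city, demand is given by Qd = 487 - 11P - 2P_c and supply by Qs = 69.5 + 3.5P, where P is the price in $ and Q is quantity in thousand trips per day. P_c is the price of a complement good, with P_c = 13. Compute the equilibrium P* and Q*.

With P_c = 13, demand is Qd = 461 - 11P.
Equating demand and supply, 461 - 11P = 69.5 + 3.5P gives 14.5P = 391.5, so P* = 27.
From the demand curve, Q* = 461 - 11(27) = 164.

P* = 27, Q* = 164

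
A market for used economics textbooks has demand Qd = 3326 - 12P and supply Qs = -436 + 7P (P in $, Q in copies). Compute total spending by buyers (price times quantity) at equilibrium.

Total spending by buyers = 188100

The market clears where 3326 - 12P = -436 + 7P. Rearranging, 19P = 3762, hence P* = 198.
Plugging P* into demand: Q* = 3326 - 12(198) = 950.
Total spending by buyers = P* × Q* = 198 × 950 = 188100.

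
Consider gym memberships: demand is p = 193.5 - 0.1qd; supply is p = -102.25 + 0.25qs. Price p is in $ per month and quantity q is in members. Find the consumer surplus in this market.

In direct form, qd = 1935 - 10p and qs = 409 + 4p.
Equating demand and supply, 1935 - 10p = 409 + 4p gives 14p = 1526, so p* = 109.
From the demand curve, q* = 1935 - 10(109) = 845.
Demand choke price (qd = 0): p = 1935/10 = 193.5. Consumer surplus = ½ × (193.5 - 109) × 845 = 35701.25.

Consumer surplus = 35701.25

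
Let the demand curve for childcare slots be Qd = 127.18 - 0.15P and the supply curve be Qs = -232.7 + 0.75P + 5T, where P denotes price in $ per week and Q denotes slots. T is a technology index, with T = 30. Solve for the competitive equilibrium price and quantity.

With T = 30, supply is Qs = -82.7 + 0.75P.
The market clears where 127.18 - 0.15P = -82.7 + 0.75P. Rearranging, 0.9P = 209.88, hence P* = 233.2.
Substitute back: Q* = 127.18 - 0.15(233.2) = 92.2.

P* = 233.2, Q* = 92.2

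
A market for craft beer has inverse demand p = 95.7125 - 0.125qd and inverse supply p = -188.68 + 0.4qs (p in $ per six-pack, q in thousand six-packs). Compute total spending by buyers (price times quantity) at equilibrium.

Total spending by buyers = 15167.6

In direct form, qd = 765.7 - 8p and qs = 471.7 + 2.5p.
The market clears where 765.7 - 8p = 471.7 + 2.5p. Rearranging, 10.5p = 294, hence p* = 28.
Then q* = 765.7 - 8(28) = 541.7.
Total spending by buyers = p* × q* = 28 × 541.7 = 15167.6.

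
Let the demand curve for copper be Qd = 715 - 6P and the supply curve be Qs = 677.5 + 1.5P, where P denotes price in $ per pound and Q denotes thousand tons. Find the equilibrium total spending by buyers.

The market clears where 715 - 6P = 677.5 + 1.5P. Rearranging, 7.5P = 37.5, hence P* = 5.
From the demand curve, Q* = 715 - 6(5) = 685.
Total spending by buyers = P* × Q* = 5 × 685 = 3425.

Total spending by buyers = 3425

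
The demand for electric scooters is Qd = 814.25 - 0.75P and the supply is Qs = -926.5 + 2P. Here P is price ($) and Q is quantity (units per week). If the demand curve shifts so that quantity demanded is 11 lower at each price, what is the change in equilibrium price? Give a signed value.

Set Qd = Qs: 814.25 - 0.75P = -926.5 + 2P, so 1740.75 = 2.75P and P* = 633.
Plugging P* into demand: Q* = 814.25 - 0.75(633) = 339.5.
After the shift, demand is Qd = 803.25 - 0.75P.
New equilibrium: 1729.75 = 2.75P, so P = 629 and Q = 331.5.
ΔP = 629 - 633 = -4.

ΔP = -4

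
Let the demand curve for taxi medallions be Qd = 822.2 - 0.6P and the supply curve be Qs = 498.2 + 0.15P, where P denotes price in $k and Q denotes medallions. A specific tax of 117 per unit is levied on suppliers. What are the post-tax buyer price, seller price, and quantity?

With a tax of 117 on suppliers, they supply based on the net price P_s = P_b - 117, so Qs = 480.65 + 0.15P_b.
Equate demand and the shifted supply: 822.2 - 0.6P_b = 480.65 + 0.15P_b, giving 0.75P_b = 341.55, so P_b = 455.4.
So P_s = 338.4 and the quantity traded is Q = 822.2 - 0.6(455.4) = 548.96.

P_b = 455.4, P_s = 338.4, Q = 548.96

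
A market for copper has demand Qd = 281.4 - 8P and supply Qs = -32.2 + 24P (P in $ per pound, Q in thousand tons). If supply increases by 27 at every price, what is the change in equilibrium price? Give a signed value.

Set Qd = Qs: 281.4 - 8P = -32.2 + 24P, so 313.6 = 32P and P* = 9.8.
Substitute back: Q* = 281.4 - 8(9.8) = 203.
After the shift, supply is Qs = -5.2 + 24P.
The new intersection has 286.6 = 32P, i.e. P = 8.95625, Q = 209.75.
ΔP = 8.95625 - 9.8 = -0.84375.

ΔP = -0.84375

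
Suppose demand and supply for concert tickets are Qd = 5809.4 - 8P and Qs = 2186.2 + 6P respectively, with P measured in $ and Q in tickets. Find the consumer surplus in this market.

Consumer surplus = 873757.5625

Equating demand and supply, 5809.4 - 8P = 2186.2 + 6P gives 14P = 3623.2, so P* = 258.8.
From the demand curve, Q* = 5809.4 - 8(258.8) = 3739.
Demand choke price (Qd = 0): P = 5809.4/8 = 726.175. Consumer surplus = ½ × (726.175 - 258.8) × 3739 = 873757.5625.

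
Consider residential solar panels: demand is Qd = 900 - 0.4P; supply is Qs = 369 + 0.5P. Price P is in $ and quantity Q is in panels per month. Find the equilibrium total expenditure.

Equating demand and supply, 900 - 0.4P = 369 + 0.5P gives 0.9P = 531, so P* = 590.
Substitute back: Q* = 900 - 0.4(590) = 664.
Total expenditure = P* × Q* = 590 × 664 = 391760.

Total expenditure = 391760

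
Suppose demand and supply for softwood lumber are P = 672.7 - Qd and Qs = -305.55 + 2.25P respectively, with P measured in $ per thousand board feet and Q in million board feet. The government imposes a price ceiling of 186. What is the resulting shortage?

Inverting to quantity form: Qd = 672.7 - P.
With P fixed at 186, quantity demanded is 486.7 and quantity supplied is 112.95.
Shortage = Qd - Qs = 486.7 - 112.95 = 373.75.

Shortage = 373.75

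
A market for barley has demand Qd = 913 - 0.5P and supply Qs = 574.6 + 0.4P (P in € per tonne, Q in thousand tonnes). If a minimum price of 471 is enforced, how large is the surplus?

Surplus = 85.5

With P fixed at 471, quantity demanded is 677.5 and quantity supplied is 763.
Surplus = Qs - Qd = 763 - 677.5 = 85.5.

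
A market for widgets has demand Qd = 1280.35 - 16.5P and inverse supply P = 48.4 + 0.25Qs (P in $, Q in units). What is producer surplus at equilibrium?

Inverting to quantity form: Qs = -193.6 + 4P.
Equating demand and supply, 1280.35 - 16.5P = -193.6 + 4P gives 20.5P = 1473.95, so P* = 71.9.
From the demand curve, Q* = 1280.35 - 16.5(71.9) = 94.
Supply choke price (Qs = 0): P = 48.4. Producer surplus = ½ × (71.9 - 48.4) × 94 = 1104.5.

Producer surplus = 1104.5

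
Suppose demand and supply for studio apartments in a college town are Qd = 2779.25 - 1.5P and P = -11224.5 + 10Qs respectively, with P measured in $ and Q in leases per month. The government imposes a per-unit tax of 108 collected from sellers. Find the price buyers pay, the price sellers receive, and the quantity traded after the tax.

Rewriting in direct form: Qs = 1122.45 + 0.1P.
Sellers keep P_s = P_b - 108 per unit, so supply in terms of the buyer price is Qs = 1111.65 + 0.1P_b.
Market clearing requires 2779.25 - 1.5P_b = 1111.65 + 0.1P_b; hence 1667.6 = 1.6P_b and P_b = 1042.25.
So P_s = 934.25 and the quantity traded is Q = 2779.25 - 1.5(1042.25) = 1215.875.

P_b = 1042.25, P_s = 934.25, Q = 1215.875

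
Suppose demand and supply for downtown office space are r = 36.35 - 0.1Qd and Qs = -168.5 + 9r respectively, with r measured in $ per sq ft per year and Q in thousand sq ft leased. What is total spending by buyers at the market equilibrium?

Total spending by buyers = 2338

Solving each curve for Q: Qd = 363.5 - 10r.
The market clears where 363.5 - 10r = -168.5 + 9r. Rearranging, 19r = 532, hence r* = 28.
Substitute back: Q* = 363.5 - 10(28) = 83.5.
Total spending by buyers = r* × Q* = 28 × 83.5 = 2338.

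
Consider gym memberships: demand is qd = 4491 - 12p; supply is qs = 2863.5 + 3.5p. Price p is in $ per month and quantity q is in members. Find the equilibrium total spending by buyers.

The market clears where 4491 - 12p = 2863.5 + 3.5p. Rearranging, 15.5p = 1627.5, hence p* = 105.
Then q* = 4491 - 12(105) = 3231.
Total spending by buyers = p* × q* = 105 × 3231 = 339255.

Total spending by buyers = 339255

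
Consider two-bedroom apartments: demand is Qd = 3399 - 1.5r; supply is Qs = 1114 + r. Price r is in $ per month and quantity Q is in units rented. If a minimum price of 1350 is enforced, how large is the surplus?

With r fixed at 1350, quantity demanded is 1374 and quantity supplied is 2464.
Surplus = Qs - Qd = 2464 - 1374 = 1090.

Surplus = 1090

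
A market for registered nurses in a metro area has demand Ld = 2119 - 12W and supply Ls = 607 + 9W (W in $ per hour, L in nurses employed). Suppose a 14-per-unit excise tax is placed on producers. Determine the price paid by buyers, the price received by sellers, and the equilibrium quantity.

W_b = 78, W_s = 64, L = 1183

The tax drives a wedge W_b - W_s = 14. Substituting W_s = W_b - 14 into supply: Ls = 481 + 9W_b.
Set Ld = Ls: 2119 - 12W_b = 481 + 9W_b, so 1638 = 21W_b and W_b = 78.
Then W_s = 78 - 14 = 64 and L = 2119 - 12(78) = 1183.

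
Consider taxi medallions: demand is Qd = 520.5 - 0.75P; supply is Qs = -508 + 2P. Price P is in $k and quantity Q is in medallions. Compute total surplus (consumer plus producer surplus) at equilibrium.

Total surplus = 52800

At equilibrium Qd = Qs, so 520.5 - 0.75P = -508 + 2P; collecting terms, 1028.5 = 2.75P and P* = 374.
From the demand curve, Q* = 520.5 - 0.75(374) = 240.
Demand choke price = 694; supply choke price = 254. CS = ½(694 - 374)(240) = 38400; PS = ½(374 - 254)(240) = 14400. Total surplus = 52800.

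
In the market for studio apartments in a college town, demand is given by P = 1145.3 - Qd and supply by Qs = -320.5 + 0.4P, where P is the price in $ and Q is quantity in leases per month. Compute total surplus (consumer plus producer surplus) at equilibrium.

Solving each curve for Q: Qd = 1145.3 - P.
Equating demand and supply, 1145.3 - P = -320.5 + 0.4P gives 1.4P = 1465.8, so P* = 1047.
From the demand curve, Q* = 1145.3 - 1047 = 98.3.
Demand choke price = 1145.3; supply choke price = 801.25. CS = ½(1145.3 - 1047)(98.3) = 4831.445; PS = ½(1047 - 801.25)(98.3) = 12078.6125. Total surplus = 16910.0575.

Total surplus = 16910.0575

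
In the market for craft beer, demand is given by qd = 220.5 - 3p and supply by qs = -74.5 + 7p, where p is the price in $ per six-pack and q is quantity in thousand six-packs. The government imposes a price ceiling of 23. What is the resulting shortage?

With p fixed at 23, quantity demanded is 151.5 and quantity supplied is 86.5.
Shortage = qd - qs = 151.5 - 86.5 = 65.

Shortage = 65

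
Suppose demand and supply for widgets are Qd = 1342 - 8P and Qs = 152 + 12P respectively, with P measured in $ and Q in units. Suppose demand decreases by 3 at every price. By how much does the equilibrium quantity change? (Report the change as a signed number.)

ΔQ = -1.8

At equilibrium Qd = Qs, so 1342 - 8P = 152 + 12P; collecting terms, 1190 = 20P and P* = 59.5.
Plugging P* into demand: Q* = 1342 - 8(59.5) = 866.
After the shift, demand is Qd = 1339 - 8P.
Re-solving, 20P = 1187 gives P = 59.35 and Q = 864.2.
ΔQ = 864.2 - 866 = -1.8.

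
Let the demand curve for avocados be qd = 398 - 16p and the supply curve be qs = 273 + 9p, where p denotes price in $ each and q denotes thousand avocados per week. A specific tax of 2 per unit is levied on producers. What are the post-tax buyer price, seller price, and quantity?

p_b = 5.72, p_s = 3.72, q = 306.48

Producers keep p_s = p_b - 2 per unit, so supply in terms of the buyer price is qs = 255 + 9p_b.
Market clearing requires 398 - 16p_b = 255 + 9p_b; hence 143 = 25p_b and p_b = 5.72.
Then p_s = 5.72 - 2 = 3.72 and q = 398 - 16(5.72) = 306.48.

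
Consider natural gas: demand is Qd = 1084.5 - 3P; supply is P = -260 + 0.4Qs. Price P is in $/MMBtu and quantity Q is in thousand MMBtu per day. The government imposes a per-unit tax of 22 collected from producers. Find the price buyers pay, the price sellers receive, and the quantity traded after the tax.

P_b = 89, P_s = 67, Q = 817.5

Solving each curve for Q: Qs = 650 + 2.5P.
The tax drives a wedge P_b - P_s = 22. Substituting P_s = P_b - 22 into supply: Qs = 595 + 2.5P_b.
Equate demand and the shifted supply: 1084.5 - 3P_b = 595 + 2.5P_b, giving 5.5P_b = 489.5, so P_b = 89.
So P_s = 67 and the quantity traded is Q = 1084.5 - 3(89) = 817.5.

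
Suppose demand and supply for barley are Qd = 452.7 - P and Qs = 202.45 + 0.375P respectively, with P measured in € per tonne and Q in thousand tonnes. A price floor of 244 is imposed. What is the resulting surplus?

At P = 244: Qd = 208.7 and Qs = 293.95.
Surplus = Qs - Qd = 293.95 - 208.7 = 85.25.

Surplus = 85.25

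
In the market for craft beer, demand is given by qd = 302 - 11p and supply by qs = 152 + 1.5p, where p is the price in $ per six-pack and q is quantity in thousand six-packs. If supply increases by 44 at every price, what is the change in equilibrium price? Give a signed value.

Equating demand and supply, 302 - 11p = 152 + 1.5p gives 12.5p = 150, so p* = 12.
Plugging p* into demand: q* = 302 - 11(12) = 170.
After the shift, supply is qs = 196 + 1.5p.
The new intersection has 106 = 12.5p, i.e. p = 8.48, q = 208.72.
Δp = 8.48 - 12 = -3.52.

Δp = -3.52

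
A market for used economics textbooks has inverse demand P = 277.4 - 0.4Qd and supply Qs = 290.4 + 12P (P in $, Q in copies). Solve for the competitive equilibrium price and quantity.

P* = 27.8, Q* = 624

Inverting to quantity form: Qd = 693.5 - 2.5P.
The market clears where 693.5 - 2.5P = 290.4 + 12P. Rearranging, 14.5P = 403.1, hence P* = 27.8.
Then Q* = 693.5 - 2.5(27.8) = 624.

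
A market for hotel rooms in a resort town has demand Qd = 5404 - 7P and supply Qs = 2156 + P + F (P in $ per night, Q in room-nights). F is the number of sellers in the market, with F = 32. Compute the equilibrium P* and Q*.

P* = 402, Q* = 2590

With F = 32, supply is Qs = 2188 + P.
Set Qd = Qs: 5404 - 7P = 2188 + P, so 3216 = 8P and P* = 402.
Then Q* = 5404 - 7(402) = 2590.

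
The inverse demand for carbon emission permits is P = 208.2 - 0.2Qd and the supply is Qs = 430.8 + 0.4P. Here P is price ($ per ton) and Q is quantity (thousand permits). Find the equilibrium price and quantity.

P* = 113, Q* = 476

In direct form, Qd = 1041 - 5P.
Equating demand and supply, 1041 - 5P = 430.8 + 0.4P gives 5.4P = 610.2, so P* = 113.
Then Q* = 1041 - 5(113) = 476.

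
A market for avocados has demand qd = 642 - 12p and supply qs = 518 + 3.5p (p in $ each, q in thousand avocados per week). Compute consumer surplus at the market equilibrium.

Equating demand and supply, 642 - 12p = 518 + 3.5p gives 15.5p = 124, so p* = 8.
Substitute back: q* = 642 - 12(8) = 546.
Demand choke price (qd = 0): p = 642/12 = 53.5. Consumer surplus = ½ × (53.5 - 8) × 546 = 12421.5.

Consumer surplus = 12421.5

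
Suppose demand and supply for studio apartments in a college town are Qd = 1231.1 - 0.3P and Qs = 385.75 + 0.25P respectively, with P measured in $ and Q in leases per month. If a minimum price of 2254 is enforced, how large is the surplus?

Surplus = 394.35

With P fixed at 2254, quantity demanded is 554.9 and quantity supplied is 949.25.
Surplus = Qs - Qd = 949.25 - 554.9 = 394.35.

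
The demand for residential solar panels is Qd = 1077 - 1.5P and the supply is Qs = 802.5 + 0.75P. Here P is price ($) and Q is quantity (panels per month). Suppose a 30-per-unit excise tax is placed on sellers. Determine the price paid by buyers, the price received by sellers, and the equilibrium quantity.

P_b = 132, P_s = 102, Q = 879

Sellers keep P_s = P_b - 30 per unit, so supply in terms of the buyer price is Qs = 780 + 0.75P_b.
Set Qd = Qs: 1077 - 1.5P_b = 780 + 0.75P_b, so 297 = 2.25P_b and P_b = 132.
Then P_s = 132 - 30 = 102 and Q = 1077 - 1.5(132) = 879.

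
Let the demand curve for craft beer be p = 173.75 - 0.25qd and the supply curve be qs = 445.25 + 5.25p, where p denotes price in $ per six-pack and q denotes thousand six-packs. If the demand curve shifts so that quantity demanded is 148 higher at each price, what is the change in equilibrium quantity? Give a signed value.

Δq = 84

Inverting to quantity form: qd = 695 - 4p.
At equilibrium qd = qs, so 695 - 4p = 445.25 + 5.25p; collecting terms, 249.75 = 9.25p and p* = 27.
Substitute back: q* = 695 - 4(27) = 587.
After the shift, demand is qd = 843 - 4p.
Re-solving, 9.25p = 397.75 gives p = 43 and q = 671.
Δq = 671 - 587 = 84.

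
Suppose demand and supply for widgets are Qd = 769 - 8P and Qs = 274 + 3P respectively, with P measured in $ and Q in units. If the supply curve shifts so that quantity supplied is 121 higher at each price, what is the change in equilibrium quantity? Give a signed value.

ΔQ = 88

The market clears where 769 - 8P = 274 + 3P. Rearranging, 11P = 495, hence P* = 45.
Then Q* = 769 - 8(45) = 409.
After the shift, supply is Qs = 395 + 3P.
The new intersection has 374 = 11P, i.e. P = 34, Q = 497.
ΔQ = 497 - 409 = 88.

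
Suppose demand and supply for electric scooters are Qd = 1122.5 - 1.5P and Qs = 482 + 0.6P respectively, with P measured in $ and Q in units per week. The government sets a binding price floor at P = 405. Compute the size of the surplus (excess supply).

Surplus = 210

Evaluating both curves at the floor price 405 gives Qd = 515, Qs = 725.
Surplus = Qs - Qd = 725 - 515 = 210.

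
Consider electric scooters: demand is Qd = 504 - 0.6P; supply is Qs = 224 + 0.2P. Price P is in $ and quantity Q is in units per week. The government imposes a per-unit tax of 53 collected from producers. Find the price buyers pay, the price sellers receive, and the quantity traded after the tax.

The tax drives a wedge P_b - P_s = 53. Substituting P_s = P_b - 53 into supply: Qs = 213.4 + 0.2P_b.
Set Qd = Qs: 504 - 0.6P_b = 213.4 + 0.2P_b, so 290.6 = 0.8P_b and P_b = 363.25.
So P_s = 310.25 and the quantity traded is Q = 504 - 0.6(363.25) = 286.05.

P_b = 363.25, P_s = 310.25, Q = 286.05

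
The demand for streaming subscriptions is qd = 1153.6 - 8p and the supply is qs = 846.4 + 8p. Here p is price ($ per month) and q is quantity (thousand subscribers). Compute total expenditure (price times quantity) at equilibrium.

At equilibrium qd = qs, so 1153.6 - 8p = 846.4 + 8p; collecting terms, 307.2 = 16p and p* = 19.2.
Plugging p* into demand: q* = 1153.6 - 8(19.2) = 1000.
Total expenditure = p* × q* = 19.2 × 1000 = 19200.

Total expenditure = 19200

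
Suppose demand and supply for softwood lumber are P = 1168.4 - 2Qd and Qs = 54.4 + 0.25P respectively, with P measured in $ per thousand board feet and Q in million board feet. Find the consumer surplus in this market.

Consumer surplus = 53361

In direct form, Qd = 584.2 - 0.5P.
At equilibrium Qd = Qs, so 584.2 - 0.5P = 54.4 + 0.25P; collecting terms, 529.8 = 0.75P and P* = 706.4.
From the demand curve, Q* = 584.2 - 0.5(706.4) = 231.
Demand choke price (Qd = 0): P = 584.2/0.5 = 1168.4. Consumer surplus = ½ × (1168.4 - 706.4) × 231 = 53361.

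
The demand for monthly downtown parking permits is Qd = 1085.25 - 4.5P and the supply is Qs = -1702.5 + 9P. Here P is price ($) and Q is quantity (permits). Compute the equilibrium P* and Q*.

The market clears where 1085.25 - 4.5P = -1702.5 + 9P. Rearranging, 13.5P = 2787.75, hence P* = 206.5.
Then Q* = 1085.25 - 4.5(206.5) = 156.

P* = 206.5, Q* = 156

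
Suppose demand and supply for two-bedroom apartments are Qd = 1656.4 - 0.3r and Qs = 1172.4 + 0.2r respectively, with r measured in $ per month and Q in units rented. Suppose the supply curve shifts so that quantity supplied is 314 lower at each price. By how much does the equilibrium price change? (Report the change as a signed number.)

Set Qd = Qs: 1656.4 - 0.3r = 1172.4 + 0.2r, so 484 = 0.5r and r* = 968.
Then Q* = 1656.4 - 0.3(968) = 1366.
After the shift, supply is Qs = 858.4 + 0.2r.
The new intersection has 798 = 0.5r, i.e. r = 1596, Q = 1177.6.
Δr = 1596 - 968 = 628.

Δr = 628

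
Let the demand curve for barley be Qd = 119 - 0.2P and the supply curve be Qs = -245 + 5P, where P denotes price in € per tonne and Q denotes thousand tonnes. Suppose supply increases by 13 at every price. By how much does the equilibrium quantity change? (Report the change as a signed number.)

Equating demand and supply, 119 - 0.2P = -245 + 5P gives 5.2P = 364, so P* = 70.
Substitute back: Q* = 119 - 0.2(70) = 105.
After the shift, supply is Qs = -232 + 5P.
New equilibrium: 351 = 5.2P, so P = 67.5 and Q = 105.5.
ΔQ = 105.5 - 105 = 0.5.

ΔQ = 0.5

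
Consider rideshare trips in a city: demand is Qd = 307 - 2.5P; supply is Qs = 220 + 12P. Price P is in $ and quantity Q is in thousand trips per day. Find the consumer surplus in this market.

Consumer surplus = 17052.8

The market clears where 307 - 2.5P = 220 + 12P. Rearranging, 14.5P = 87, hence P* = 6.
Substitute back: Q* = 307 - 2.5(6) = 292.
Demand choke price (Qd = 0): P = 307/2.5 = 122.8. Consumer surplus = ½ × (122.8 - 6) × 292 = 17052.8.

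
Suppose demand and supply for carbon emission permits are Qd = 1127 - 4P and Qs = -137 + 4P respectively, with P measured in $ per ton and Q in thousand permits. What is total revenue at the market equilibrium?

Total revenue = 78210

At equilibrium Qd = Qs, so 1127 - 4P = -137 + 4P; collecting terms, 1264 = 8P and P* = 158.
Plugging P* into demand: Q* = 1127 - 4(158) = 495.
Total revenue = P* × Q* = 158 × 495 = 78210.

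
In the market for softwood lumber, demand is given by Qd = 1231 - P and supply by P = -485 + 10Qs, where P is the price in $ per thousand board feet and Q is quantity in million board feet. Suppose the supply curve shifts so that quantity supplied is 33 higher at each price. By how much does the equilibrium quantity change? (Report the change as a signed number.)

Inverting to quantity form: Qs = 48.5 + 0.1P.
The market clears where 1231 - P = 48.5 + 0.1P. Rearranging, 1.1P = 1182.5, hence P* = 1075.
From the demand curve, Q* = 1231 - 1075 = 156.
After the shift, supply is Qs = 81.5 + 0.1P.
The new intersection has 1149.5 = 1.1P, i.e. P = 1045, Q = 186.
ΔQ = 186 - 156 = 30.

ΔQ = 30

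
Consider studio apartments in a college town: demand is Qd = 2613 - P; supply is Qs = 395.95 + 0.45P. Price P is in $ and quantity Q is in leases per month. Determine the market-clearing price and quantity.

The market clears where 2613 - P = 395.95 + 0.45P. Rearranging, 1.45P = 2217.05, hence P* = 1529.
Then Q* = 2613 - 1529 = 1084.

P* = 1529, Q* = 1084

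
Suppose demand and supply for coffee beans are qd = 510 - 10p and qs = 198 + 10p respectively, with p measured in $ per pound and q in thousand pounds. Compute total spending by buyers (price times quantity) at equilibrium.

Total spending by buyers = 5522.4

At equilibrium qd = qs, so 510 - 10p = 198 + 10p; collecting terms, 312 = 20p and p* = 15.6.
Substitute back: q* = 510 - 10(15.6) = 354.
Total spending by buyers = p* × q* = 15.6 × 354 = 5522.4.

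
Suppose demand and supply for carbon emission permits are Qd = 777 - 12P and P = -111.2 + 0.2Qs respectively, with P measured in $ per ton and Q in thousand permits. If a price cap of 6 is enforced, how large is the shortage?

Inverting to quantity form: Qs = 556 + 5P.
Evaluating both curves at the ceiling price 6 gives Qd = 705, Qs = 586.
Shortage = Qd - Qs = 705 - 586 = 119.

Shortage = 119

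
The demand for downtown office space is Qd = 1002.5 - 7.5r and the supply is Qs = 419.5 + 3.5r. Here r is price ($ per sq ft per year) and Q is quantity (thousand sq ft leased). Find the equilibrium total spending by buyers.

At equilibrium Qd = Qs, so 1002.5 - 7.5r = 419.5 + 3.5r; collecting terms, 583 = 11r and r* = 53.
Then Q* = 1002.5 - 7.5(53) = 605.
Total spending by buyers = r* × Q* = 53 × 605 = 32065.

Total spending by buyers = 32065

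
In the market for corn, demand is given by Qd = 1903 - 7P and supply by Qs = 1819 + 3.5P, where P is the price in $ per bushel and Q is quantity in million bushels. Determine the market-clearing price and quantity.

P* = 8, Q* = 1847

The market clears where 1903 - 7P = 1819 + 3.5P. Rearranging, 10.5P = 84, hence P* = 8.
Then Q* = 1903 - 7(8) = 1847.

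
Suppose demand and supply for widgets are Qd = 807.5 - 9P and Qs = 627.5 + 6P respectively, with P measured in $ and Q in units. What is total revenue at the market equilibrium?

Set Qd = Qs: 807.5 - 9P = 627.5 + 6P, so 180 = 15P and P* = 12.
Plugging P* into demand: Q* = 807.5 - 9(12) = 699.5.
Total revenue = P* × Q* = 12 × 699.5 = 8394.

Total revenue = 8394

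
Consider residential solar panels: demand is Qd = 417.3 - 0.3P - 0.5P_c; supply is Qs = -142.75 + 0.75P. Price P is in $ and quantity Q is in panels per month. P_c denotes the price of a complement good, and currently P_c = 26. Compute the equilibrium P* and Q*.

P* = 521, Q* = 248

With P_c = 26, demand is Qd = 404.3 - 0.3P.
Set Qd = Qs: 404.3 - 0.3P = -142.75 + 0.75P, so 547.05 = 1.05P and P* = 521.
From the demand curve, Q* = 404.3 - 0.3(521) = 248.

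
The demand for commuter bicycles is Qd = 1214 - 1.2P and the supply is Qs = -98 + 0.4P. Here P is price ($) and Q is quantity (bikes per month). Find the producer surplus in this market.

The market clears where 1214 - 1.2P = -98 + 0.4P. Rearranging, 1.6P = 1312, hence P* = 820.
From the demand curve, Q* = 1214 - 1.2(820) = 230.
Supply choke price (Qs = 0): P = 245. Producer surplus = ½ × (820 - 245) × 230 = 66125.

Producer surplus = 66125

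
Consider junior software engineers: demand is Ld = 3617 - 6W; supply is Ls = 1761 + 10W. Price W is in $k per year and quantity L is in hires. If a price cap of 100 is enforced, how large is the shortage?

Shortage = 256

At W = 100: Ld = 3017 and Ls = 2761.
Shortage = Ld - Ls = 3017 - 2761 = 256.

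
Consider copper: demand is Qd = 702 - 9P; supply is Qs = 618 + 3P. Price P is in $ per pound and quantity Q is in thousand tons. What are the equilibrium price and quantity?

At equilibrium Qd = Qs, so 702 - 9P = 618 + 3P; collecting terms, 84 = 12P and P* = 7.
Then Q* = 702 - 9(7) = 639.

P* = 7, Q* = 639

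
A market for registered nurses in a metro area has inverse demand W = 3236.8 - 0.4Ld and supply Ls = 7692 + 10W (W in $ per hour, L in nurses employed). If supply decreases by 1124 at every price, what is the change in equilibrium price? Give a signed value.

Rewriting in direct form: Ld = 8092 - 2.5W.
Equating demand and supply, 8092 - 2.5W = 7692 + 10W gives 12.5W = 400, so W* = 32.
Plugging W* into demand: L* = 8092 - 2.5(32) = 8012.
After the shift, supply is Ls = 6568 + 10W.
Re-solving, 12.5W = 1524 gives W = 121.92 and L = 7787.2.
ΔW = 121.92 - 32 = 89.92.

ΔW = 89.92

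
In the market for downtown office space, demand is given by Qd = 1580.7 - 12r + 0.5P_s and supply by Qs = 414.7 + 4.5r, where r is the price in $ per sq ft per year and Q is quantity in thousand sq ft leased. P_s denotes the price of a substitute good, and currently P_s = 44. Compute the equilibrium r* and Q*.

With P_s = 44, demand is Qd = 1602.7 - 12r.
At equilibrium Qd = Qs, so 1602.7 - 12r = 414.7 + 4.5r; collecting terms, 1188 = 16.5r and r* = 72.
Substitute back: Q* = 1602.7 - 12(72) = 738.7.

r* = 72, Q* = 738.7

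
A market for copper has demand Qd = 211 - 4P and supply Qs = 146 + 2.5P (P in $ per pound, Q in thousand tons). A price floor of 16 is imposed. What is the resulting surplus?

Surplus = 39

Evaluating both curves at the floor price 16 gives Qd = 147, Qs = 186.
Surplus = Qs - Qd = 186 - 147 = 39.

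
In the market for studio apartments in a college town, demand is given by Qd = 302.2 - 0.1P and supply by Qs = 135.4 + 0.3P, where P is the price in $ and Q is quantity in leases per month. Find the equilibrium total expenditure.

Equating demand and supply, 302.2 - 0.1P = 135.4 + 0.3P gives 0.4P = 166.8, so P* = 417.
Then Q* = 302.2 - 0.1(417) = 260.5.
Total expenditure = P* × Q* = 417 × 260.5 = 108628.5.

Total expenditure = 108628.5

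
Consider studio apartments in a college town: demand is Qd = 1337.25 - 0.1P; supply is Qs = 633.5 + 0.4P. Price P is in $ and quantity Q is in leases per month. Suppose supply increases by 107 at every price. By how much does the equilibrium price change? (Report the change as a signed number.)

The market clears where 1337.25 - 0.1P = 633.5 + 0.4P. Rearranging, 0.5P = 703.75, hence P* = 1407.5.
Plugging P* into demand: Q* = 1337.25 - 0.1(1407.5) = 1196.5.
After the shift, supply is Qs = 740.5 + 0.4P.
New equilibrium: 596.75 = 0.5P, so P = 1193.5 and Q = 1217.9.
ΔP = 1193.5 - 1407.5 = -214.

ΔP = -214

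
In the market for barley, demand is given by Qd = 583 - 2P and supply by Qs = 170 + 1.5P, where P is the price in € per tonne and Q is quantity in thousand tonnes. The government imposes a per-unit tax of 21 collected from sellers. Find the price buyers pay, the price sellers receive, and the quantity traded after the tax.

Sellers keep P_s = P_b - 21 per unit, so supply in terms of the buyer price is Qs = 138.5 + 1.5P_b.
Set Qd = Qs: 583 - 2P_b = 138.5 + 1.5P_b, so 444.5 = 3.5P_b and P_b = 127.
Then P_s = 127 - 21 = 106 and Q = 583 - 2(127) = 329.

P_b = 127, P_s = 106, Q = 329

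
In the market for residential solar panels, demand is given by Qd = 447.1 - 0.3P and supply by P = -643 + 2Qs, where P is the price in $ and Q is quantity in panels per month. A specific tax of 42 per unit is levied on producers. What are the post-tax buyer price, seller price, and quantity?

Rewriting in direct form: Qs = 321.5 + 0.5P.
Producers keep P_s = P_b - 42 per unit, so supply in terms of the buyer price is Qs = 300.5 + 0.5P_b.
Market clearing requires 447.1 - 0.3P_b = 300.5 + 0.5P_b; hence 146.6 = 0.8P_b and P_b = 183.25.
Then P_s = 183.25 - 42 = 141.25 and Q = 447.1 - 0.3(183.25) = 392.125.

P_b = 183.25, P_s = 141.25, Q = 392.125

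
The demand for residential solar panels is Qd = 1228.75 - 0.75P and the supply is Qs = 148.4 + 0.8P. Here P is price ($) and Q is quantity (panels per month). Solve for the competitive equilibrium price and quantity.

P* = 697, Q* = 706

Set Qd = Qs: 1228.75 - 0.75P = 148.4 + 0.8P, so 1080.35 = 1.55P and P* = 697.
Plugging P* into demand: Q* = 1228.75 - 0.75(697) = 706.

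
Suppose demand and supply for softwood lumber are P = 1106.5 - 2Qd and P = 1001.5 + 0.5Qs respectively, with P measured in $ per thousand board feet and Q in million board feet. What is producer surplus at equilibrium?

Producer surplus = 441

In direct form, Qd = 553.25 - 0.5P and Qs = -2003 + 2P.
The market clears where 553.25 - 0.5P = -2003 + 2P. Rearranging, 2.5P = 2556.25, hence P* = 1022.5.
Plugging P* into demand: Q* = 553.25 - 0.5(1022.5) = 42.
Supply choke price (Qs = 0): P = 1001.5. Producer surplus = ½ × (1022.5 - 1001.5) × 42 = 441.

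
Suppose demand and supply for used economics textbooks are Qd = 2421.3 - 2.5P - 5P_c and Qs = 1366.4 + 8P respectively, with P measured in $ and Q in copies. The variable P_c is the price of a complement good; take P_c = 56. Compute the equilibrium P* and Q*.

P* = 73.8, Q* = 1956.8

With P_c = 56, demand is Qd = 2141.3 - 2.5P.
Set Qd = Qs: 2141.3 - 2.5P = 1366.4 + 8P, so 774.9 = 10.5P and P* = 73.8.
Substitute back: Q* = 2141.3 - 2.5(73.8) = 1956.8.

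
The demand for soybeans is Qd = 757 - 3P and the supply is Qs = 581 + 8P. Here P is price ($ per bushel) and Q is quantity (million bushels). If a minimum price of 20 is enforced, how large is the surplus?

Surplus = 44

Evaluating both curves at the floor price 20 gives Qd = 697, Qs = 741.
Surplus = Qs - Qd = 741 - 697 = 44.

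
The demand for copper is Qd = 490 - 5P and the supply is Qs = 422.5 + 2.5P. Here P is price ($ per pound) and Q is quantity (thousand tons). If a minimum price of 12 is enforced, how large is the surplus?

Surplus = 22.5

Evaluating both curves at the floor price 12 gives Qd = 430, Qs = 452.5.
Surplus = Qs - Qd = 452.5 - 430 = 22.5.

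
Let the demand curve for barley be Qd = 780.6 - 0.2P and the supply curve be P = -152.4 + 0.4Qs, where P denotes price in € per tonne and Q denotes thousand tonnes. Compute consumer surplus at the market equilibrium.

In direct form, Qs = 381 + 2.5P.
Equating demand and supply, 780.6 - 0.2P = 381 + 2.5P gives 2.7P = 399.6, so P* = 148.
From the demand curve, Q* = 780.6 - 0.2(148) = 751.
Demand choke price (Qd = 0): P = 780.6/0.2 = 3903. Consumer surplus = ½ × (3903 - 148) × 751 = 1410002.5.

Consumer surplus = 1410002.5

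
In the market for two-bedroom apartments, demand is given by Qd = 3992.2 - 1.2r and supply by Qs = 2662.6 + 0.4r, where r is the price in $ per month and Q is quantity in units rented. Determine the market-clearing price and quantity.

r* = 831, Q* = 2995

Equating demand and supply, 3992.2 - 1.2r = 2662.6 + 0.4r gives 1.6r = 1329.6, so r* = 831.
From the demand curve, Q* = 3992.2 - 1.2(831) = 2995.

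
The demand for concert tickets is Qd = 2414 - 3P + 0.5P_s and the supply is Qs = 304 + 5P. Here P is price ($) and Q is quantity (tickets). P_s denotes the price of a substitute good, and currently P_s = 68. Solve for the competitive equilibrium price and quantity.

P* = 268, Q* = 1644

With P_s = 68, demand is Qd = 2448 - 3P.
Equating demand and supply, 2448 - 3P = 304 + 5P gives 8P = 2144, so P* = 268.
Then Q* = 2448 - 3(268) = 1644.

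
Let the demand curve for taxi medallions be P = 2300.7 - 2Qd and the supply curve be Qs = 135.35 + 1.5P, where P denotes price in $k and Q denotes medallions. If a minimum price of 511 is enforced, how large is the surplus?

In direct form, Qd = 1150.35 - 0.5P.
At P = 511: Qd = 894.85 and Qs = 901.85.
Surplus = Qs - Qd = 901.85 - 894.85 = 7.

Surplus = 7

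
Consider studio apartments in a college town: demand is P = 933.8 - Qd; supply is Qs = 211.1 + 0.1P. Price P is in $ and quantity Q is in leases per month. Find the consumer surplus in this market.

Consumer surplus = 38309.12

Inverting to quantity form: Qd = 933.8 - P.
The market clears where 933.8 - P = 211.1 + 0.1P. Rearranging, 1.1P = 722.7, hence P* = 657.
From the demand curve, Q* = 933.8 - 657 = 276.8.
Demand choke price (Qd = 0): P = 933.8. Consumer surplus = ½ × (933.8 - 657) × 276.8 = 38309.12.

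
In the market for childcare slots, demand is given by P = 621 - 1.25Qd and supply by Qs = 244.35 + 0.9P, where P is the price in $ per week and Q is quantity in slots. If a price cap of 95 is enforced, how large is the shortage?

Shortage = 90.95

In direct form, Qd = 496.8 - 0.8P.
Evaluating both curves at the ceiling price 95 gives Qd = 420.8, Qs = 329.85.
Shortage = Qd - Qs = 420.8 - 329.85 = 90.95.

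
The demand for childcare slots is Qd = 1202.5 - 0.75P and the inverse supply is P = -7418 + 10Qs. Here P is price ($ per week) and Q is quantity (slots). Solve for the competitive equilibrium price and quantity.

P* = 542, Q* = 796

In direct form, Qs = 741.8 + 0.1P.
At equilibrium Qd = Qs, so 1202.5 - 0.75P = 741.8 + 0.1P; collecting terms, 460.7 = 0.85P and P* = 542.
Plugging P* into demand: Q* = 1202.5 - 0.75(542) = 796.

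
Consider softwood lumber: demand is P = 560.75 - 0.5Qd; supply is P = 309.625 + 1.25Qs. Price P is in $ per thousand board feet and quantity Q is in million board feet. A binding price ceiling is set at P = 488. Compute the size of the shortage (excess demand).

Shortage = 2.8

Rewriting in direct form: Qd = 1121.5 - 2P and Qs = -247.7 + 0.8P.
With P fixed at 488, quantity demanded is 145.5 and quantity supplied is 142.7.
Shortage = Qd - Qs = 145.5 - 142.7 = 2.8.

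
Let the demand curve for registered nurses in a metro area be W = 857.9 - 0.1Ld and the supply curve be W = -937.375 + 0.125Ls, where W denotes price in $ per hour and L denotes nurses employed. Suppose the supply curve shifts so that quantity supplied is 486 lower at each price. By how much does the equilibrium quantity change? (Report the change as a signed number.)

ΔL = -270

Inverting to quantity form: Ld = 8579 - 10W and Ls = 7499 + 8W.
Set Ld = Ls: 8579 - 10W = 7499 + 8W, so 1080 = 18W and W* = 60.
From the demand curve, L* = 8579 - 10(60) = 7979.
After the shift, supply is Ls = 7013 + 8W.
Re-solving, 18W = 1566 gives W = 87 and L = 7709.
ΔL = 7709 - 7979 = -270.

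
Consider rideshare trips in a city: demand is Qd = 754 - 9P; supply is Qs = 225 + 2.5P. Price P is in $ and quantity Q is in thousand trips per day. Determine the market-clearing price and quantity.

P* = 46, Q* = 340

At equilibrium Qd = Qs, so 754 - 9P = 225 + 2.5P; collecting terms, 529 = 11.5P and P* = 46.
Then Q* = 754 - 9(46) = 340.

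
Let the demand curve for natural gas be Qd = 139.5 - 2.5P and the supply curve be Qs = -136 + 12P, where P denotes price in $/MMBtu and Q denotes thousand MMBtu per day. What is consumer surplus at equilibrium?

Consumer surplus = 1692.8

Set Qd = Qs: 139.5 - 2.5P = -136 + 12P, so 275.5 = 14.5P and P* = 19.
Plugging P* into demand: Q* = 139.5 - 2.5(19) = 92.
Demand choke price (Qd = 0): P = 139.5/2.5 = 55.8. Consumer surplus = ½ × (55.8 - 19) × 92 = 1692.8.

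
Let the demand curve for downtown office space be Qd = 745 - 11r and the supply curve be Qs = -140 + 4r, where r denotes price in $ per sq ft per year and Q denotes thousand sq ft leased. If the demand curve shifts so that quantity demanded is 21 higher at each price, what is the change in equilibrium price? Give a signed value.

Δr = 1.4

Set Qd = Qs: 745 - 11r = -140 + 4r, so 885 = 15r and r* = 59.
Substitute back: Q* = 745 - 11(59) = 96.
After the shift, demand is Qd = 766 - 11r.
The new intersection has 906 = 15r, i.e. r = 60.4, Q = 101.6.
Δr = 60.4 - 59 = 1.4.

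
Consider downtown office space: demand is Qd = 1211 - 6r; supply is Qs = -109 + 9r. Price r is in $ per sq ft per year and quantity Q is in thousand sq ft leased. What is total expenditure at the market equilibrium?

Total expenditure = 60104

Set Qd = Qs: 1211 - 6r = -109 + 9r, so 1320 = 15r and r* = 88.
Substitute back: Q* = 1211 - 6(88) = 683.
Total expenditure = r* × Q* = 88 × 683 = 60104.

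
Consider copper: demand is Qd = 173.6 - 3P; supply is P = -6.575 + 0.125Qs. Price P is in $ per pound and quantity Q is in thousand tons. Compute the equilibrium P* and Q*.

Rewriting in direct form: Qs = 52.6 + 8P.
At equilibrium Qd = Qs, so 173.6 - 3P = 52.6 + 8P; collecting terms, 121 = 11P and P* = 11.
Plugging P* into demand: Q* = 173.6 - 3(11) = 140.6.

P* = 11, Q* = 140.6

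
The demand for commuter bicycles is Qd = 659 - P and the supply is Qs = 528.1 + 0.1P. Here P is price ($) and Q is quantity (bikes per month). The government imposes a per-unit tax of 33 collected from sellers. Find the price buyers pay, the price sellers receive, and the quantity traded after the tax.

P_b = 122, P_s = 89, Q = 537

With a tax of 33 on sellers, they supply based on the net price P_s = P_b - 33, so Qs = 524.8 + 0.1P_b.
Equate demand and the shifted supply: 659 - P_b = 524.8 + 0.1P_b, giving 1.1P_b = 134.2, so P_b = 122.
So P_s = 89 and the quantity traded is Q = 659 - 122 = 537.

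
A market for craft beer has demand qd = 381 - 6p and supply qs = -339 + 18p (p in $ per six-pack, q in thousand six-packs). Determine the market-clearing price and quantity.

Set qd = qs: 381 - 6p = -339 + 18p, so 720 = 24p and p* = 30.
From the demand curve, q* = 381 - 6(30) = 201.

p* = 30, q* = 201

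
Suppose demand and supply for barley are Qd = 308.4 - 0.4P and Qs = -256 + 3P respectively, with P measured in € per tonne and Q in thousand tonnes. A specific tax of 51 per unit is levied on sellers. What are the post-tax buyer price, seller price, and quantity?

P_b = 211, P_s = 160, Q = 224

Sellers keep P_s = P_b - 51 per unit, so supply in terms of the buyer price is Qs = -409 + 3P_b.
Market clearing requires 308.4 - 0.4P_b = -409 + 3P_b; hence 717.4 = 3.4P_b and P_b = 211.
So P_s = 160 and the quantity traded is Q = 308.4 - 0.4(211) = 224.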